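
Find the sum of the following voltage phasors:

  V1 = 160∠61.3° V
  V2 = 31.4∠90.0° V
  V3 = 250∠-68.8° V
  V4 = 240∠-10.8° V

Step 1 — Convert each phasor to rectangular form:
  V1 = 160·(cos(61.3°) + j·sin(61.3°)) = 76.84 + j140.3 V
  V2 = 31.4·(cos(90.0°) + j·sin(90.0°)) = 0 + j31.4 V
  V3 = 250·(cos(-68.8°) + j·sin(-68.8°)) = 90.41 - j233.1 V
  V4 = 240·(cos(-10.8°) + j·sin(-10.8°)) = 235.7 - j44.97 V
Step 2 — Sum components: V_total = 403 - j106.3 V.
Step 3 — Convert to polar: |V_total| = 416.8 V, ∠V_total = -14.8°.

V_total = 416.8∠-14.8° V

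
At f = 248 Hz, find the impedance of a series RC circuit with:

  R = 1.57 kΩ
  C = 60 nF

Step 1 — Angular frequency: ω = 2π·f = 2π·248 = 1558 rad/s.
Step 2 — Component impedances:
  R: Z = R = 1570 Ω
  C: Z = 1/(jωC) = -j/(ω·C) = 0 - j1.07e+04 Ω
Step 3 — Series combination: Z_total = R + C = 1570 - j1.07e+04 Ω = 1.081e+04∠-81.6° Ω.

Z = 1570 - j1.07e+04 Ω = 1.081e+04∠-81.6° Ω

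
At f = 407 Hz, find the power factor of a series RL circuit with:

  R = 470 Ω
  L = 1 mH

Step 1 — Angular frequency: ω = 2π·f = 2π·407 = 2557 rad/s.
Step 2 — Component impedances:
  R: Z = R = 470 Ω
  L: Z = jωL = j·2557·0.001 = 0 + j2.557 Ω
Step 3 — Series combination: Z_total = R + L = 470 + j2.557 Ω = 470∠0.3° Ω.
Step 4 — Power factor: PF = cos(φ) = Re(Z)/|Z| = 470/470 = 1.
Step 5 — Type: Im(Z) = 2.557 ⇒ lagging (phase φ = 0.3°).

PF = 1 (lagging, φ = 0.3°)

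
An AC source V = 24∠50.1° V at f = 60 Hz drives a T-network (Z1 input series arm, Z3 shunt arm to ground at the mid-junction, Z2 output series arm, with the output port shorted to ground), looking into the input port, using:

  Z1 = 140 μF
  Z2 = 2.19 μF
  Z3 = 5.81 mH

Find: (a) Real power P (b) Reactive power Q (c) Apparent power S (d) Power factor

Step 1 — Angular frequency: ω = 2π·f = 2π·60 = 377 rad/s.
Step 2 — Component impedances:
  Z1: Z = 1/(jωC) = -j/(ω·C) = 0 - j18.95 Ω
  Z2: Z = 1/(jωC) = -j/(ω·C) = 0 - j1211 Ω
  Z3: Z = jωL = j·377·0.00581 = 0 + j2.19 Ω
Step 3 — With the output port shorted to ground, the output series arm Z2 runs from the junction to ground; the shunt arm Z3 also runs from the junction to ground. They appear in parallel: Z3 || Z2 = 0 + j2.194 Ω.
Step 4 — Series with input arm Z1: Z_in = Z1 + (Z3 || Z2) = 0 - j16.75 Ω = 16.75∠-90.0° Ω.
Step 5 — Source phasor: V = 24∠50.1° V = 15.39 + j18.41 V.
Step 6 — Current: I = V / Z = -1.099 + j0.9189 A = 1.433∠140.1° A.
Step 7 — Complex power: S = V·I* = 0 - j34.38 VA.
Step 8 — Real power: P = Re(S) = 0 W.
Step 9 — Reactive power: Q = Im(S) = -34.38 VAR.
Step 10 — Apparent power: |S| = 34.38 VA.
Step 11 — Power factor: PF = P/|S| = 0 (leading).

(a) P = 0 W  (b) Q = -34.38 VAR  (c) S = 34.38 VA  (d) PF = 0 (leading)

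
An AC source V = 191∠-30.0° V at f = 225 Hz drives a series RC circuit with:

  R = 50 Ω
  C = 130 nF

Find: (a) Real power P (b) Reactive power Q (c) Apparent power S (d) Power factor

Step 1 — Angular frequency: ω = 2π·f = 2π·225 = 1414 rad/s.
Step 2 — Component impedances:
  R: Z = R = 50 Ω
  C: Z = 1/(jωC) = -j/(ω·C) = 0 - j5441 Ω
Step 3 — Series combination: Z_total = R + C = 50 - j5441 Ω = 5441∠-89.5° Ω.
Step 4 — Source phasor: V = 191∠-30.0° V = 165.4 - j95.5 V.
Step 5 — Current: I = V / Z = 0.01783 + j0.03024 A = 0.0351∠59.5° A.
Step 6 — Complex power: S = V·I* = 0.0616 - j6.704 VA.
Step 7 — Real power: P = Re(S) = 0.0616 W.
Step 8 — Reactive power: Q = Im(S) = -6.704 VAR.
Step 9 — Apparent power: |S| = 6.704 VA.
Step 10 — Power factor: PF = P/|S| = 0.009189 (leading).

(a) P = 0.0616 W  (b) Q = -6.704 VAR  (c) S = 6.704 VA  (d) PF = 0.009189 (leading)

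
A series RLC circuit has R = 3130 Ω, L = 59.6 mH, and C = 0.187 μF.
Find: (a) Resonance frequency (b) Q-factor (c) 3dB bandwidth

Step 1 — Resonance: ω₀ = 1/√(LC) = 1/√(0.0596·1.87e-07) = 9472 rad/s.
Step 2 — f₀ = ω₀/(2π) = 1508 Hz.
Step 3 — Series Q: Q = ω₀L/R = 9472·0.0596/3130 = 0.1804.
Step 4 — Bandwidth: Δω = ω₀/Q = 5.252e+04 rad/s; BW = Δω/(2π) = 8358 Hz.

(a) f₀ = 1508 Hz  (b) Q = 0.1804  (c) BW = 8358 Hz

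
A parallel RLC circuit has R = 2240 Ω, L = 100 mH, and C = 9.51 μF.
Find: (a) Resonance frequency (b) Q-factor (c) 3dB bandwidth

Step 1 — Resonance: ω₀ = 1/√(LC) = 1/√(0.1·9.51e-06) = 1025 rad/s.
Step 2 — f₀ = ω₀/(2π) = 163.2 Hz.
Step 3 — Parallel Q: Q = R/(ω₀L) = 2240/(1025·0.1) = 21.84.
Step 4 — Bandwidth: Δω = ω₀/Q = 46.94 rad/s; BW = Δω/(2π) = 7.471 Hz.

(a) f₀ = 163.2 Hz  (b) Q = 21.84  (c) BW = 7.471 Hz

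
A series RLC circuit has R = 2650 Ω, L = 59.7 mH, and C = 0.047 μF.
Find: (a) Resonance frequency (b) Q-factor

Step 1 — Resonance condition Im(Z)=0 gives ω₀ = 1/√(LC).
Step 2 — ω₀ = 1/√(0.0597·4.7e-08) = 1.888e+04 rad/s.
Step 3 — f₀ = ω₀/(2π) = 3005 Hz.
Step 4 — Series Q: Q = ω₀L/R = 1.888e+04·0.0597/2650 = 0.4253.

(a) f₀ = 3005 Hz  (b) Q = 0.4253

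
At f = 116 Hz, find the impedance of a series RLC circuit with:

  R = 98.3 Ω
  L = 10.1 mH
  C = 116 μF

Step 1 — Angular frequency: ω = 2π·f = 2π·116 = 728.8 rad/s.
Step 2 — Component impedances:
  R: Z = R = 98.3 Ω
  L: Z = jωL = j·728.8·0.0101 = 0 + j7.361 Ω
  C: Z = 1/(jωC) = -j/(ω·C) = 0 - j11.83 Ω
Step 3 — Series combination: Z_total = R + L + C = 98.3 - j4.466 Ω = 98.4∠-2.6° Ω.

Z = 98.3 - j4.466 Ω = 98.4∠-2.6° Ω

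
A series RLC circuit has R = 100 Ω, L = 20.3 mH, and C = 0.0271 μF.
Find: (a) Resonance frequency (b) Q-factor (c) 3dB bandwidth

Step 1 — Resonance: ω₀ = 1/√(LC) = 1/√(0.0203·2.71e-08) = 4.264e+04 rad/s.
Step 2 — f₀ = ω₀/(2π) = 6786 Hz.
Step 3 — Series Q: Q = ω₀L/R = 4.264e+04·0.0203/100 = 8.655.
Step 4 — Bandwidth: Δω = ω₀/Q = 4926 rad/s; BW = Δω/(2π) = 784 Hz.

(a) f₀ = 6786 Hz  (b) Q = 8.655  (c) BW = 784 Hz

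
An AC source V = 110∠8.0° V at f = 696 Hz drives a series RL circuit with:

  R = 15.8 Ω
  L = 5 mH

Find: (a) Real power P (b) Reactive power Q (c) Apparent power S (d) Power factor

Step 1 — Angular frequency: ω = 2π·f = 2π·696 = 4373 rad/s.
Step 2 — Component impedances:
  R: Z = R = 15.8 Ω
  L: Z = jωL = j·4373·0.005 = 0 + j21.87 Ω
Step 3 — Series combination: Z_total = R + L = 15.8 + j21.87 Ω = 26.98∠54.1° Ω.
Step 4 — Source phasor: V = 110∠8.0° V = 108.9 + j15.31 V.
Step 5 — Current: I = V / Z = 2.825 - j2.94 A = 4.078∠-46.1° A.
Step 6 — Complex power: S = V·I* = 262.7 + j363.6 VA.
Step 7 — Real power: P = Re(S) = 262.7 W.
Step 8 — Reactive power: Q = Im(S) = 363.6 VAR.
Step 9 — Apparent power: |S| = 448.5 VA.
Step 10 — Power factor: PF = P/|S| = 0.5857 (lagging).

(a) P = 262.7 W  (b) Q = 363.6 VAR  (c) S = 448.5 VA  (d) PF = 0.5857 (lagging)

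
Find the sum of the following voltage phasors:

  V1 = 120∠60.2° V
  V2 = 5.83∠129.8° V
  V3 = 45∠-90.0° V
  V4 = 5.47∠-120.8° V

Step 1 — Convert each phasor to rectangular form:
  V1 = 120·(cos(60.2°) + j·sin(60.2°)) = 59.64 + j104.1 V
  V2 = 5.83·(cos(129.8°) + j·sin(129.8°)) = -3.732 + j4.479 V
  V3 = 45·(cos(-90.0°) + j·sin(-90.0°)) = 0 - j45 V
  V4 = 5.47·(cos(-120.8°) + j·sin(-120.8°)) = -2.801 - j4.699 V
Step 2 — Sum components: V_total = 53.1 + j58.91 V.
Step 3 — Convert to polar: |V_total| = 79.31 V, ∠V_total = 48.0°.

V_total = 79.31∠48.0° V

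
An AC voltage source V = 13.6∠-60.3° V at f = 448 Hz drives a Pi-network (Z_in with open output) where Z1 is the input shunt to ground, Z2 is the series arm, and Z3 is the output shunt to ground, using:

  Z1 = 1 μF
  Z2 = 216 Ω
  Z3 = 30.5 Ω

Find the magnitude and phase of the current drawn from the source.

Step 1 — Angular frequency: ω = 2π·f = 2π·448 = 2815 rad/s.
Step 2 — Component impedances:
  Z1: Z = 1/(jωC) = -j/(ω·C) = 0 - j355.3 Ω
  Z2: Z = R = 216 Ω
  Z3: Z = R = 30.5 Ω
Step 3 — With open output, the series arm Z2 and the output shunt Z3 appear in series to ground: Z2 + Z3 = 246.5 Ω.
Step 4 — Parallel with input shunt Z1: Z_in = Z1 || (Z2 + Z3) = 166.4 - j115.5 Ω = 202.5∠-34.8° Ω.
Step 5 — Source phasor: V = 13.6∠-60.3° V = 6.738 - j11.81 V.
Step 6 — Ohm's law: I = V / Z_total = (6.738 - j11.81) / (166.4 - j115.5) = 0.06059 - j0.02896 A.
Step 7 — Convert to polar: |I| = 0.06715 A, ∠I = -25.5°.

I = 0.06715∠-25.5° A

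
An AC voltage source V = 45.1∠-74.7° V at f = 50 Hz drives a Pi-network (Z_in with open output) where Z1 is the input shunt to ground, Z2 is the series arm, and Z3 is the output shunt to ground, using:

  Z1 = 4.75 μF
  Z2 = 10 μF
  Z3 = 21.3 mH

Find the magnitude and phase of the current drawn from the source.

Step 1 — Angular frequency: ω = 2π·f = 2π·50 = 314.2 rad/s.
Step 2 — Component impedances:
  Z1: Z = 1/(jωC) = -j/(ω·C) = 0 - j670.1 Ω
  Z2: Z = 1/(jωC) = -j/(ω·C) = 0 - j318.3 Ω
  Z3: Z = jωL = j·314.2·0.0213 = 0 + j6.692 Ω
Step 3 — With open output, the series arm Z2 and the output shunt Z3 appear in series to ground: Z2 + Z3 = 0 - j311.6 Ω.
Step 4 — Parallel with input shunt Z1: Z_in = Z1 || (Z2 + Z3) = 0 - j212.7 Ω = 212.7∠-90.0° Ω.
Step 5 — Source phasor: V = 45.1∠-74.7° V = 11.9 - j43.5 V.
Step 6 — Ohm's law: I = V / Z_total = (11.9 - j43.5) / (0 - j212.7) = 0.2045 + j0.05595 A.
Step 7 — Convert to polar: |I| = 0.212 A, ∠I = 15.3°.

I = 0.212∠15.3° A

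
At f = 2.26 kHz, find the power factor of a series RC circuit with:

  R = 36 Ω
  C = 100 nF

Step 1 — Angular frequency: ω = 2π·f = 2π·2260 = 1.42e+04 rad/s.
Step 2 — Component impedances:
  R: Z = R = 36 Ω
  C: Z = 1/(jωC) = -j/(ω·C) = 0 - j704.2 Ω
Step 3 — Series combination: Z_total = R + C = 36 - j704.2 Ω = 705.1∠-87.1° Ω.
Step 4 — Power factor: PF = cos(φ) = Re(Z)/|Z| = 36/705.14 = 0.05105.
Step 5 — Type: Im(Z) = -704.2 ⇒ leading (phase φ = -87.1°).

PF = 0.05105 (leading, φ = -87.1°)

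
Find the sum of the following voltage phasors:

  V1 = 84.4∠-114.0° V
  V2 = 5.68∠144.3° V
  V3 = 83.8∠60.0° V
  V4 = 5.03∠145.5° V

Step 1 — Convert each phasor to rectangular form:
  V1 = 84.4·(cos(-114.0°) + j·sin(-114.0°)) = -34.33 - j77.1 V
  V2 = 5.68·(cos(144.3°) + j·sin(144.3°)) = -4.613 + j3.315 V
  V3 = 83.8·(cos(60.0°) + j·sin(60.0°)) = 41.9 + j72.57 V
  V4 = 5.03·(cos(145.5°) + j·sin(145.5°)) = -4.145 + j2.849 V
Step 2 — Sum components: V_total = -1.187 + j1.633 V.
Step 3 — Convert to polar: |V_total| = 2.019 V, ∠V_total = 126.0°.

V_total = 2.019∠126.0° V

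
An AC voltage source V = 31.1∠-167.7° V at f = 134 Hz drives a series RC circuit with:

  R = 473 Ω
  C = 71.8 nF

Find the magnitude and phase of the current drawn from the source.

Step 1 — Angular frequency: ω = 2π·f = 2π·134 = 841.9 rad/s.
Step 2 — Component impedances:
  R: Z = R = 473 Ω
  C: Z = 1/(jωC) = -j/(ω·C) = 0 - j1.654e+04 Ω
Step 3 — Series combination: Z_total = R + C = 473 - j1.654e+04 Ω = 1.655e+04∠-88.4° Ω.
Step 4 — Source phasor: V = 31.1∠-167.7° V = -30.39 - j6.625 V.
Step 5 — Ohm's law: I = V / Z_total = (-30.39 - j6.625) / (473 - j1.654e+04) = 0.0003477 - j0.001847 A.
Step 6 — Convert to polar: |I| = 0.001879 A, ∠I = -79.3°.

I = 0.001879∠-79.3° A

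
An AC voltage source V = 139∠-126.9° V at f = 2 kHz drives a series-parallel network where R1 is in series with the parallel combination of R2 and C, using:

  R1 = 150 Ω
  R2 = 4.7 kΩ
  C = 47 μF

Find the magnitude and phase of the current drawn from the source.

Step 1 — Angular frequency: ω = 2π·f = 2π·2000 = 1.257e+04 rad/s.
Step 2 — Component impedances:
  R1: Z = R = 150 Ω
  R2: Z = R = 4700 Ω
  C: Z = 1/(jωC) = -j/(ω·C) = 0 - j1.693 Ω
Step 3 — Parallel branch: R2 || C = 1/(1/R2 + 1/C) = 0.0006099 - j1.693 Ω.
Step 4 — Series with R1: Z_total = R1 + (R2 || C) = 150 - j1.693 Ω = 150∠-0.6° Ω.
Step 5 — Source phasor: V = 139∠-126.9° V = -83.46 - j111.2 V.
Step 6 — Ohm's law: I = V / Z_total = (-83.46 - j111.2) / (150 - j1.693) = -0.548 - j0.7472 A.
Step 7 — Convert to polar: |I| = 0.9266 A, ∠I = -126.3°.

I = 0.9266∠-126.3° A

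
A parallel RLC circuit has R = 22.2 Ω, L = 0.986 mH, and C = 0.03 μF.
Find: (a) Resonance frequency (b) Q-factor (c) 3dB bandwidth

Step 1 — Resonance: ω₀ = 1/√(LC) = 1/√(0.000986·3e-08) = 1.839e+05 rad/s.
Step 2 — f₀ = ω₀/(2π) = 2.926e+04 Hz.
Step 3 — Parallel Q: Q = R/(ω₀L) = 22.2/(1.839e+05·0.000986) = 0.1225.
Step 4 — Bandwidth: Δω = ω₀/Q = 1.502e+06 rad/s; BW = Δω/(2π) = 2.39e+05 Hz.

(a) f₀ = 2.926e+04 Hz  (b) Q = 0.1225  (c) BW = 2.39e+05 Hz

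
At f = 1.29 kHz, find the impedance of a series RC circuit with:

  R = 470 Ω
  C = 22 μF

Step 1 — Angular frequency: ω = 2π·f = 2π·1290 = 8105 rad/s.
Step 2 — Component impedances:
  R: Z = R = 470 Ω
  C: Z = 1/(jωC) = -j/(ω·C) = 0 - j5.608 Ω
Step 3 — Series combination: Z_total = R + C = 470 - j5.608 Ω = 470∠-0.7° Ω.

Z = 470 - j5.608 Ω = 470∠-0.7° Ω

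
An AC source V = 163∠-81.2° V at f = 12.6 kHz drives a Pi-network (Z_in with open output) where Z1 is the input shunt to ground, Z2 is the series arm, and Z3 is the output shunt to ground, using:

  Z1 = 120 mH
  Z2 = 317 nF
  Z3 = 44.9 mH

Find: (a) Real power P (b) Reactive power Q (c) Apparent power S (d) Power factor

Step 1 — Angular frequency: ω = 2π·f = 2π·1.26e+04 = 7.917e+04 rad/s.
Step 2 — Component impedances:
  Z1: Z = jωL = j·7.917e+04·0.12 = 0 + j9500 Ω
  Z2: Z = 1/(jωC) = -j/(ω·C) = 0 - j39.85 Ω
  Z3: Z = jωL = j·7.917e+04·0.0449 = 0 + j3555 Ω
Step 3 — With open output, the series arm Z2 and the output shunt Z3 appear in series to ground: Z2 + Z3 = 0 + j3515 Ω.
Step 4 — Parallel with input shunt Z1: Z_in = Z1 || (Z2 + Z3) = 0 + j2566 Ω = 2566∠90.0° Ω.
Step 5 — Source phasor: V = 163∠-81.2° V = 24.94 - j161.1 V.
Step 6 — Current: I = V / Z = -0.06278 - j0.00972 A = 0.06353∠-171.2° A.
Step 7 — Complex power: S = V·I* = 0 + j10.36 VA.
Step 8 — Real power: P = Re(S) = 0 W.
Step 9 — Reactive power: Q = Im(S) = 10.36 VAR.
Step 10 — Apparent power: |S| = 10.36 VA.
Step 11 — Power factor: PF = P/|S| = 0 (lagging).

(a) P = 0 W  (b) Q = 10.36 VAR  (c) S = 10.36 VA  (d) PF = 0 (lagging)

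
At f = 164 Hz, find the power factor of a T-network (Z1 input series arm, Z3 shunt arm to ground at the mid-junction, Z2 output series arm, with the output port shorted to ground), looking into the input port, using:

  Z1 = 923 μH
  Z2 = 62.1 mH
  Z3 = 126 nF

Step 1 — Angular frequency: ω = 2π·f = 2π·164 = 1030 rad/s.
Step 2 — Component impedances:
  Z1: Z = jωL = j·1030·0.000923 = 0 + j0.9511 Ω
  Z2: Z = jωL = j·1030·0.0621 = 0 + j63.99 Ω
  Z3: Z = 1/(jωC) = -j/(ω·C) = 0 - j7702 Ω
Step 3 — With the output port shorted to ground, the output series arm Z2 runs from the junction to ground; the shunt arm Z3 also runs from the junction to ground. They appear in parallel: Z3 || Z2 = 0 + j64.53 Ω.
Step 4 — Series with input arm Z1: Z_in = Z1 + (Z3 || Z2) = 0 + j65.48 Ω = 65.48∠90.0° Ω.
Step 5 — Power factor: PF = cos(φ) = Re(Z)/|Z| = 0/65.48 = 0.
Step 6 — Type: Im(Z) = 65.48 ⇒ lagging (phase φ = 90.0°).

PF = 0 (lagging, φ = 90.0°)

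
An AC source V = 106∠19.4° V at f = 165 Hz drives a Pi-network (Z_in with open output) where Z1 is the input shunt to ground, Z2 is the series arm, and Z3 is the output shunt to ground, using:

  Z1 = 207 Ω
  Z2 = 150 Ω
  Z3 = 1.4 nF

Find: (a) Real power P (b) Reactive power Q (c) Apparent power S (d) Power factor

Step 1 — Angular frequency: ω = 2π·f = 2π·165 = 1037 rad/s.
Step 2 — Component impedances:
  Z1: Z = R = 207 Ω
  Z2: Z = R = 150 Ω
  Z3: Z = 1/(jωC) = -j/(ω·C) = 0 - j6.89e+05 Ω
Step 3 — With open output, the series arm Z2 and the output shunt Z3 appear in series to ground: Z2 + Z3 = 150 - j6.89e+05 Ω.
Step 4 — Parallel with input shunt Z1: Z_in = Z1 || (Z2 + Z3) = 207 - j0.06219 Ω = 207∠-0.0° Ω.
Step 5 — Source phasor: V = 106∠19.4° V = 99.98 + j35.21 V.
Step 6 — Current: I = V / Z = 0.483 + j0.1702 A = 0.5121∠19.4° A.
Step 7 — Complex power: S = V·I* = 54.28 - j0.01631 VA.
Step 8 — Real power: P = Re(S) = 54.28 W.
Step 9 — Reactive power: Q = Im(S) = -0.01631 VAR.
Step 10 — Apparent power: |S| = 54.28 VA.
Step 11 — Power factor: PF = P/|S| = 1 (leading).

(a) P = 54.28 W  (b) Q = -0.01631 VAR  (c) S = 54.28 VA  (d) PF = 1 (leading)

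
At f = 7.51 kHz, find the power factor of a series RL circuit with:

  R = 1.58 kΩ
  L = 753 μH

Step 1 — Angular frequency: ω = 2π·f = 2π·7510 = 4.719e+04 rad/s.
Step 2 — Component impedances:
  R: Z = R = 1580 Ω
  L: Z = jωL = j·4.719e+04·0.000753 = 0 + j35.53 Ω
Step 3 — Series combination: Z_total = R + L = 1580 + j35.53 Ω = 1580∠1.3° Ω.
Step 4 — Power factor: PF = cos(φ) = Re(Z)/|Z| = 1580/1580.4 = 0.9997.
Step 5 — Type: Im(Z) = 35.53 ⇒ lagging (phase φ = 1.3°).

PF = 0.9997 (lagging, φ = 1.3°)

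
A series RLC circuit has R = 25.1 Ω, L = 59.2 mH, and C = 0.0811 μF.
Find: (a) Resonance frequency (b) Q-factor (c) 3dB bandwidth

Step 1 — Resonance: ω₀ = 1/√(LC) = 1/√(0.0592·8.11e-08) = 1.443e+04 rad/s.
Step 2 — f₀ = ω₀/(2π) = 2297 Hz.
Step 3 — Series Q: Q = ω₀L/R = 1.443e+04·0.0592/25.1 = 34.04.
Step 4 — Bandwidth: Δω = ω₀/Q = 424 rad/s; BW = Δω/(2π) = 67.48 Hz.

(a) f₀ = 2297 Hz  (b) Q = 34.04  (c) BW = 67.48 Hz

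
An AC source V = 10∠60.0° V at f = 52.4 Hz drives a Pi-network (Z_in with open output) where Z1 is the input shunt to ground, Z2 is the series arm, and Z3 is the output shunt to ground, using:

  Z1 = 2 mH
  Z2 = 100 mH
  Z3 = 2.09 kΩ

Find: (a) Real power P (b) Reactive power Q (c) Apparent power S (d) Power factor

Step 1 — Angular frequency: ω = 2π·f = 2π·52.4 = 329.2 rad/s.
Step 2 — Component impedances:
  Z1: Z = jωL = j·329.2·0.002 = 0 + j0.6585 Ω
  Z2: Z = jωL = j·329.2·0.1 = 0 + j32.92 Ω
  Z3: Z = R = 2090 Ω
Step 3 — With open output, the series arm Z2 and the output shunt Z3 appear in series to ground: Z2 + Z3 = 2090 + j32.92 Ω.
Step 4 — Parallel with input shunt Z1: Z_in = Z1 || (Z2 + Z3) = 0.0002074 + j0.6585 Ω = 0.6585∠90.0° Ω.
Step 5 — Source phasor: V = 10∠60.0° V = 5 + j8.66 V.
Step 6 — Current: I = V / Z = 13.15 - j7.589 A = 15.19∠-30.0° A.
Step 7 — Complex power: S = V·I* = 0.04784 + j151.9 VA.
Step 8 — Real power: P = Re(S) = 0.04784 W.
Step 9 — Reactive power: Q = Im(S) = 151.9 VAR.
Step 10 — Apparent power: |S| = 151.9 VA.
Step 11 — Power factor: PF = P/|S| = 0.000315 (lagging).

(a) P = 0.04784 W  (b) Q = 151.9 VAR  (c) S = 151.9 VA  (d) PF = 0.000315 (lagging)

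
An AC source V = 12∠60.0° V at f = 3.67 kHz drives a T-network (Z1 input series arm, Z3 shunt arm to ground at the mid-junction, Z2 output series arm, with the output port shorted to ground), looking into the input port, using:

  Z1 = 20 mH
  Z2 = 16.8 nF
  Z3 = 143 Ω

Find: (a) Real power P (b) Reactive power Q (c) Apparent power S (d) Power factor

Step 1 — Angular frequency: ω = 2π·f = 2π·3670 = 2.306e+04 rad/s.
Step 2 — Component impedances:
  Z1: Z = jωL = j·2.306e+04·0.02 = 0 + j461.2 Ω
  Z2: Z = 1/(jωC) = -j/(ω·C) = 0 - j2581 Ω
  Z3: Z = R = 143 Ω
Step 3 — With the output port shorted to ground, the output series arm Z2 runs from the junction to ground; the shunt arm Z3 also runs from the junction to ground. They appear in parallel: Z3 || Z2 = 142.6 - j7.898 Ω.
Step 4 — Series with input arm Z1: Z_in = Z1 + (Z3 || Z2) = 142.6 + j453.3 Ω = 475.2∠72.5° Ω.
Step 5 — Source phasor: V = 12∠60.0° V = 6 + j10.39 V.
Step 6 — Current: I = V / Z = 0.02465 - j0.005484 A = 0.02525∠-12.5° A.
Step 7 — Complex power: S = V·I* = 0.09092 + j0.2891 VA.
Step 8 — Real power: P = Re(S) = 0.09092 W.
Step 9 — Reactive power: Q = Im(S) = 0.2891 VAR.
Step 10 — Apparent power: |S| = 0.303 VA.
Step 11 — Power factor: PF = P/|S| = 0.3 (lagging).

(a) P = 0.09092 W  (b) Q = 0.2891 VAR  (c) S = 0.303 VA  (d) PF = 0.3 (lagging)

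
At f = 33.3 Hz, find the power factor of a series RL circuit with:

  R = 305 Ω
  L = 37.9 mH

Step 1 — Angular frequency: ω = 2π·f = 2π·33.3 = 209.2 rad/s.
Step 2 — Component impedances:
  R: Z = R = 305 Ω
  L: Z = jωL = j·209.2·0.0379 = 0 + j7.93 Ω
Step 3 — Series combination: Z_total = R + L = 305 + j7.93 Ω = 305.1∠1.5° Ω.
Step 4 — Power factor: PF = cos(φ) = Re(Z)/|Z| = 305/305.1 = 0.9997.
Step 5 — Type: Im(Z) = 7.93 ⇒ lagging (phase φ = 1.5°).

PF = 0.9997 (lagging, φ = 1.5°)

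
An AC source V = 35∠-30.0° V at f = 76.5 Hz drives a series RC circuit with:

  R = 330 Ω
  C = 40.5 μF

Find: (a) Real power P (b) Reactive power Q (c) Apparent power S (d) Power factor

Step 1 — Angular frequency: ω = 2π·f = 2π·76.5 = 480.7 rad/s.
Step 2 — Component impedances:
  R: Z = R = 330 Ω
  C: Z = 1/(jωC) = -j/(ω·C) = 0 - j51.37 Ω
Step 3 — Series combination: Z_total = R + C = 330 - j51.37 Ω = 334∠-8.8° Ω.
Step 4 — Source phasor: V = 35∠-30.0° V = 30.31 - j17.5 V.
Step 5 — Current: I = V / Z = 0.09774 - j0.03782 A = 0.1048∠-21.2° A.
Step 6 — Complex power: S = V·I* = 3.624 - j0.5642 VA.
Step 7 — Real power: P = Re(S) = 3.624 W.
Step 8 — Reactive power: Q = Im(S) = -0.5642 VAR.
Step 9 — Apparent power: |S| = 3.668 VA.
Step 10 — Power factor: PF = P/|S| = 0.9881 (leading).

(a) P = 3.624 W  (b) Q = -0.5642 VAR  (c) S = 3.668 VA  (d) PF = 0.9881 (leading)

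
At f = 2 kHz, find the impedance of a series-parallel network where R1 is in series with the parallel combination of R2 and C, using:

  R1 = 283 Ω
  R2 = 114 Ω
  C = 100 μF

Step 1 — Angular frequency: ω = 2π·f = 2π·2000 = 1.257e+04 rad/s.
Step 2 — Component impedances:
  R1: Z = R = 283 Ω
  R2: Z = R = 114 Ω
  C: Z = 1/(jωC) = -j/(ω·C) = 0 - j0.7958 Ω
Step 3 — Parallel branch: R2 || C = 1/(1/R2 + 1/C) = 0.005555 - j0.7957 Ω.
Step 4 — Series with R1: Z_total = R1 + (R2 || C) = 283 - j0.7957 Ω = 283∠-0.2° Ω.

Z = 283 - j0.7957 Ω = 283∠-0.2° Ω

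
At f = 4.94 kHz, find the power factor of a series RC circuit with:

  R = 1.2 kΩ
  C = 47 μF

Step 1 — Angular frequency: ω = 2π·f = 2π·4940 = 3.104e+04 rad/s.
Step 2 — Component impedances:
  R: Z = R = 1200 Ω
  C: Z = 1/(jωC) = -j/(ω·C) = 0 - j0.6855 Ω
Step 3 — Series combination: Z_total = R + C = 1200 - j0.6855 Ω = 1200∠-0.0° Ω.
Step 4 — Power factor: PF = cos(φ) = Re(Z)/|Z| = 1200/1200 = 1.
Step 5 — Type: Im(Z) = -0.6855 ⇒ leading (phase φ = -0.0°).

PF = 1 (leading, φ = -0.0°)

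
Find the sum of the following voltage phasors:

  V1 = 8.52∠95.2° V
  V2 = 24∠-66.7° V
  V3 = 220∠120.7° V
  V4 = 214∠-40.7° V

Step 1 — Convert each phasor to rectangular form:
  V1 = 8.52·(cos(95.2°) + j·sin(95.2°)) = -0.7722 + j8.485 V
  V2 = 24·(cos(-66.7°) + j·sin(-66.7°)) = 9.493 - j22.04 V
  V3 = 220·(cos(120.7°) + j·sin(120.7°)) = -112.3 + j189.2 V
  V4 = 214·(cos(-40.7°) + j·sin(-40.7°)) = 162.2 - j139.5 V
Step 2 — Sum components: V_total = 58.64 + j36.06 V.
Step 3 — Convert to polar: |V_total| = 68.84 V, ∠V_total = 31.6°.

V_total = 68.84∠31.6° V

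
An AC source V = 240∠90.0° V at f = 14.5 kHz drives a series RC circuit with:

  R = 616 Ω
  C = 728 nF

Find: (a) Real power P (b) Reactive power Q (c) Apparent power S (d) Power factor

Step 1 — Angular frequency: ω = 2π·f = 2π·1.45e+04 = 9.111e+04 rad/s.
Step 2 — Component impedances:
  R: Z = R = 616 Ω
  C: Z = 1/(jωC) = -j/(ω·C) = 0 - j15.08 Ω
Step 3 — Series combination: Z_total = R + C = 616 - j15.08 Ω = 616.2∠-1.4° Ω.
Step 4 — Source phasor: V = 240∠90.0° V = 0 + j240 V.
Step 5 — Current: I = V / Z = -0.00953 + j0.3894 A = 0.3895∠91.4° A.
Step 6 — Complex power: S = V·I* = 93.45 - j2.287 VA.
Step 7 — Real power: P = Re(S) = 93.45 W.
Step 8 — Reactive power: Q = Im(S) = -2.287 VAR.
Step 9 — Apparent power: |S| = 93.48 VA.
Step 10 — Power factor: PF = P/|S| = 0.9997 (leading).

(a) P = 93.45 W  (b) Q = -2.287 VAR  (c) S = 93.48 VA  (d) PF = 0.9997 (leading)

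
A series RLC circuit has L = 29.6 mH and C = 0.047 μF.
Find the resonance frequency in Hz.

Step 1 — Resonance condition Im(Z)=0 gives ω₀ = 1/√(LC).
Step 2 — ω₀ = 1/√(0.0296·4.7e-08) = 2.681e+04 rad/s.
Step 3 — f₀ = ω₀/(2π) = 4267 Hz.

f₀ = 4267 Hz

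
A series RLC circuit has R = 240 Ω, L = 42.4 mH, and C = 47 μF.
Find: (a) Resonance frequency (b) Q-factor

Step 1 — Resonance condition Im(Z)=0 gives ω₀ = 1/√(LC).
Step 2 — ω₀ = 1/√(0.0424·4.7e-05) = 708.4 rad/s.
Step 3 — f₀ = ω₀/(2π) = 112.7 Hz.
Step 4 — Series Q: Q = ω₀L/R = 708.4·0.0424/240 = 0.1251.

(a) f₀ = 112.7 Hz  (b) Q = 0.1251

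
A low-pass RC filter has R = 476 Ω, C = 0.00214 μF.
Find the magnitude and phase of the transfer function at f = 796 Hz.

Step 1 — Angular frequency: ω = 2π·796 = 5001 rad/s.
Step 2 — Transfer function: H(jω) = 1/(1 + jωRC).
Step 3 — Denominator: 1 + jωRC = 1 + j·5001·476·2.14e-09 = 1 + j0.005095.
Step 4 — H = 1 - j0.005095.
Step 5 — Magnitude: |H| = 1 (-0.0 dB); phase: φ = -0.3°.

|H| = 1 (-0.0 dB), φ = -0.3°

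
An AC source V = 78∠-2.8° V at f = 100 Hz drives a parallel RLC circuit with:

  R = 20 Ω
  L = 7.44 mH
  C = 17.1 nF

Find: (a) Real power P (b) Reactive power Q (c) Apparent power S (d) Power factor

Step 1 — Angular frequency: ω = 2π·f = 2π·100 = 628.3 rad/s.
Step 2 — Component impedances:
  R: Z = R = 20 Ω
  L: Z = jωL = j·628.3·0.00744 = 0 + j4.675 Ω
  C: Z = 1/(jωC) = -j/(ω·C) = 0 - j9.307e+04 Ω
Step 3 — Parallel combination: 1/Z_total = 1/R + 1/L + 1/C; Z_total = 1.036 + j4.433 Ω = 4.552∠76.8° Ω.
Step 4 — Source phasor: V = 78∠-2.8° V = 77.91 - j3.81 V.
Step 5 — Current: I = V / Z = 3.08 - j16.86 A = 17.13∠-79.6° A.
Step 6 — Complex power: S = V·I* = 304.2 + j1301 VA.
Step 7 — Real power: P = Re(S) = 304.2 W.
Step 8 — Reactive power: Q = Im(S) = 1301 VAR.
Step 9 — Apparent power: |S| = 1336 VA.
Step 10 — Power factor: PF = P/|S| = 0.2276 (lagging).

(a) P = 304.2 W  (b) Q = 1301 VAR  (c) S = 1336 VA  (d) PF = 0.2276 (lagging)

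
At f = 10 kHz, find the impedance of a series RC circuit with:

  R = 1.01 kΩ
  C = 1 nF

Step 1 — Angular frequency: ω = 2π·f = 2π·1e+04 = 6.283e+04 rad/s.
Step 2 — Component impedances:
  R: Z = R = 1010 Ω
  C: Z = 1/(jωC) = -j/(ω·C) = 0 - j1.592e+04 Ω
Step 3 — Series combination: Z_total = R + C = 1010 - j1.592e+04 Ω = 1.595e+04∠-86.4° Ω.

Z = 1010 - j1.592e+04 Ω = 1.595e+04∠-86.4° Ω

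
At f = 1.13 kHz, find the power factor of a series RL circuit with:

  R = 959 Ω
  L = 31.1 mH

Step 1 — Angular frequency: ω = 2π·f = 2π·1130 = 7100 rad/s.
Step 2 — Component impedances:
  R: Z = R = 959 Ω
  L: Z = jωL = j·7100·0.0311 = 0 + j220.8 Ω
Step 3 — Series combination: Z_total = R + L = 959 + j220.8 Ω = 984.1∠13.0° Ω.
Step 4 — Power factor: PF = cos(φ) = Re(Z)/|Z| = 959/984.1 = 0.9745.
Step 5 — Type: Im(Z) = 220.8 ⇒ lagging (phase φ = 13.0°).

PF = 0.9745 (lagging, φ = 13.0°)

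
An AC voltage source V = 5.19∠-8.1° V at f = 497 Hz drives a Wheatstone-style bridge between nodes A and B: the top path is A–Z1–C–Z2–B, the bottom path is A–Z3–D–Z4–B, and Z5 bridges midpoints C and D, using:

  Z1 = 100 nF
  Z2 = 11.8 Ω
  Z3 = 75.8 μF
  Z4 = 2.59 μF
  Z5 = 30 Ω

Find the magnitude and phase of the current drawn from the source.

Step 1 — Angular frequency: ω = 2π·f = 2π·497 = 3123 rad/s.
Step 2 — Component impedances:
  Z1: Z = 1/(jωC) = -j/(ω·C) = 0 - j3202 Ω
  Z2: Z = R = 11.8 Ω
  Z3: Z = 1/(jωC) = -j/(ω·C) = 0 - j4.225 Ω
  Z4: Z = 1/(jωC) = -j/(ω·C) = 0 - j123.6 Ω
  Z5: Z = R = 30 Ω
Step 3 — Bridge requires nodal analysis (the Z5 bridge couples midpoints C and D, so the two paths cannot be reduced to a simple series/parallel combination). Setting node B to ground and injecting 1 A at node A, the 3-node admittance system at A, C, D solves to V_A = Z_AB = 37.29 - j17.08 Ω = 41.01∠-24.6° Ω.
Step 4 — Source phasor: V = 5.19∠-8.1° V = 5.138 - j0.7313 V.
Step 5 — Ohm's law: I = V / Z_total = (5.138 - j0.7313) / (37.29 - j17.08) = 0.1213 + j0.03595 A.
Step 6 — Convert to polar: |I| = 0.1266 A, ∠I = 16.5°.

I = 0.1266∠16.5° A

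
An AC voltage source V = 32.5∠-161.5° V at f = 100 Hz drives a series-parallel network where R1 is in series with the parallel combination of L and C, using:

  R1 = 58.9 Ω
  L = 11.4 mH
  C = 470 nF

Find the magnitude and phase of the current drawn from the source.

Step 1 — Angular frequency: ω = 2π·f = 2π·100 = 628.3 rad/s.
Step 2 — Component impedances:
  R1: Z = R = 58.9 Ω
  L: Z = jωL = j·628.3·0.0114 = 0 + j7.163 Ω
  C: Z = 1/(jωC) = -j/(ω·C) = 0 - j3386 Ω
Step 3 — Parallel branch: L || C = 1/(1/L + 1/C) = 0 + j7.178 Ω.
Step 4 — Series with R1: Z_total = R1 + (L || C) = 58.9 + j7.178 Ω = 59.34∠6.9° Ω.
Step 5 — Source phasor: V = 32.5∠-161.5° V = -30.82 - j10.31 V.
Step 6 — Ohm's law: I = V / Z_total = (-30.82 - j10.31) / (58.9 + j7.178) = -0.5366 - j0.1097 A.
Step 7 — Convert to polar: |I| = 0.5477 A, ∠I = -168.4°.

I = 0.5477∠-168.4° A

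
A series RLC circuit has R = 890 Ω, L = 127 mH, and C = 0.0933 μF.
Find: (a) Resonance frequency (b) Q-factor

Step 1 — Resonance condition Im(Z)=0 gives ω₀ = 1/√(LC).
Step 2 — ω₀ = 1/√(0.127·9.33e-08) = 9187 rad/s.
Step 3 — f₀ = ω₀/(2π) = 1462 Hz.
Step 4 — Series Q: Q = ω₀L/R = 9187·0.127/890 = 1.311.

(a) f₀ = 1462 Hz  (b) Q = 1.311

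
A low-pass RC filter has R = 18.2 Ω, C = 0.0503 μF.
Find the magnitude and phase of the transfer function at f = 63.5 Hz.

Step 1 — Angular frequency: ω = 2π·63.5 = 399 rad/s.
Step 2 — Transfer function: H(jω) = 1/(1 + jωRC).
Step 3 — Denominator: 1 + jωRC = 1 + j·399·18.2·5.03e-08 = 1 + j0.0003653.
Step 4 — H = 1 - j0.0003653.
Step 5 — Magnitude: |H| = 1 (-0.0 dB); phase: φ = -0.0°.

|H| = 1 (-0.0 dB), φ = -0.0°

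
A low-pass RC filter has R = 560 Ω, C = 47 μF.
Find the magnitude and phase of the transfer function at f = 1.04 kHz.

Step 1 — Angular frequency: ω = 2π·1040 = 6535 rad/s.
Step 2 — Transfer function: H(jω) = 1/(1 + jωRC).
Step 3 — Denominator: 1 + jωRC = 1 + j·6535·560·4.7e-05 = 1 + j172.
Step 4 — H = 3.381e-05 - j0.005814.
Step 5 — Magnitude: |H| = 0.005814 (-44.7 dB); phase: φ = -89.7°.

|H| = 0.005814 (-44.7 dB), φ = -89.7°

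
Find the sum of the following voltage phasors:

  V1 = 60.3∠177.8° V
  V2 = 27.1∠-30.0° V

Step 1 — Convert each phasor to rectangular form:
  V1 = 60.3·(cos(177.8°) + j·sin(177.8°)) = -60.26 + j2.315 V
  V2 = 27.1·(cos(-30.0°) + j·sin(-30.0°)) = 23.47 - j13.55 V
Step 2 — Sum components: V_total = -36.79 - j11.24 V.
Step 3 — Convert to polar: |V_total| = 38.46 V, ∠V_total = -163.0°.

V_total = 38.46∠-163.0° V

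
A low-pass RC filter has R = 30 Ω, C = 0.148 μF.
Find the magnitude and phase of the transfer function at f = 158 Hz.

Step 1 — Angular frequency: ω = 2π·158 = 992.7 rad/s.
Step 2 — Transfer function: H(jω) = 1/(1 + jωRC).
Step 3 — Denominator: 1 + jωRC = 1 + j·992.7·30·1.48e-07 = 1 + j0.004408.
Step 4 — H = 1 - j0.004408.
Step 5 — Magnitude: |H| = 1 (-0.0 dB); phase: φ = -0.3°.

|H| = 1 (-0.0 dB), φ = -0.3°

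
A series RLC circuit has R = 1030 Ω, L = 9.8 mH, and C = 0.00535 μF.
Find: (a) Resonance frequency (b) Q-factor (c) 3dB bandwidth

Step 1 — Resonance: ω₀ = 1/√(LC) = 1/√(0.0098·5.35e-09) = 1.381e+05 rad/s.
Step 2 — f₀ = ω₀/(2π) = 2.198e+04 Hz.
Step 3 — Series Q: Q = ω₀L/R = 1.381e+05·0.0098/1030 = 1.314.
Step 4 — Bandwidth: Δω = ω₀/Q = 1.051e+05 rad/s; BW = Δω/(2π) = 1.673e+04 Hz.

(a) f₀ = 2.198e+04 Hz  (b) Q = 1.314  (c) BW = 1.673e+04 Hz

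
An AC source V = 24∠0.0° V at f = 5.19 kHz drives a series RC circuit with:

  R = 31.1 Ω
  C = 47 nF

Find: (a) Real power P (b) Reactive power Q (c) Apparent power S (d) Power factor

Step 1 — Angular frequency: ω = 2π·f = 2π·5190 = 3.261e+04 rad/s.
Step 2 — Component impedances:
  R: Z = R = 31.1 Ω
  C: Z = 1/(jωC) = -j/(ω·C) = 0 - j652.5 Ω
Step 3 — Series combination: Z_total = R + C = 31.1 - j652.5 Ω = 653.2∠-87.3° Ω.
Step 4 — Source phasor: V = 24∠0.0° V = 24 V.
Step 5 — Current: I = V / Z = 0.001749 + j0.0367 A = 0.03674∠87.3° A.
Step 6 — Complex power: S = V·I* = 0.04198 - j0.8808 VA.
Step 7 — Real power: P = Re(S) = 0.04198 W.
Step 8 — Reactive power: Q = Im(S) = -0.8808 VAR.
Step 9 — Apparent power: |S| = 0.8818 VA.
Step 10 — Power factor: PF = P/|S| = 0.04761 (leading).

(a) P = 0.04198 W  (b) Q = -0.8808 VAR  (c) S = 0.8818 VA  (d) PF = 0.04761 (leading)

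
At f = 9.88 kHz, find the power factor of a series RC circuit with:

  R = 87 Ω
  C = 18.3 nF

Step 1 — Angular frequency: ω = 2π·f = 2π·9880 = 6.208e+04 rad/s.
Step 2 — Component impedances:
  R: Z = R = 87 Ω
  C: Z = 1/(jωC) = -j/(ω·C) = 0 - j880.3 Ω
Step 3 — Series combination: Z_total = R + C = 87 - j880.3 Ω = 884.6∠-84.4° Ω.
Step 4 — Power factor: PF = cos(φ) = Re(Z)/|Z| = 87/884.6 = 0.09835.
Step 5 — Type: Im(Z) = -880.3 ⇒ leading (phase φ = -84.4°).

PF = 0.09835 (leading, φ = -84.4°)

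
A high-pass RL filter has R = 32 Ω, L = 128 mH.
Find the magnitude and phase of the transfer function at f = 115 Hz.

Step 1 — Angular frequency: ω = 2π·115 = 722.6 rad/s.
Step 2 — Transfer function: H(jω) = jωL/(R + jωL).
Step 3 — Numerator jωL = j·92.49; denominator R + jωL = 32 + j92.49.
Step 4 — H = 0.8931 + j0.309.
Step 5 — Magnitude: |H| = 0.945 (-0.5 dB); phase: φ = 19.1°.

|H| = 0.945 (-0.5 dB), φ = 19.1°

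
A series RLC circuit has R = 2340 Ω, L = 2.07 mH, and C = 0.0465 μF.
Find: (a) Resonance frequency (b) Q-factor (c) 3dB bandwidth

Step 1 — Resonance: ω₀ = 1/√(LC) = 1/√(0.00207·4.65e-08) = 1.019e+05 rad/s.
Step 2 — f₀ = ω₀/(2π) = 1.622e+04 Hz.
Step 3 — Series Q: Q = ω₀L/R = 1.019e+05·0.00207/2340 = 0.09017.
Step 4 — Bandwidth: Δω = ω₀/Q = 1.13e+06 rad/s; BW = Δω/(2π) = 1.799e+05 Hz.

(a) f₀ = 1.622e+04 Hz  (b) Q = 0.09017  (c) BW = 1.799e+05 Hz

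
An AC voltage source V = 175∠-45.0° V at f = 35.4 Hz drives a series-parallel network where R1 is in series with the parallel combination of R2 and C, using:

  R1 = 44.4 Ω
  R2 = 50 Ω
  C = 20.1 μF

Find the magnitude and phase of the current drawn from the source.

Step 1 — Angular frequency: ω = 2π·f = 2π·35.4 = 222.4 rad/s.
Step 2 — Component impedances:
  R1: Z = R = 44.4 Ω
  R2: Z = R = 50 Ω
  C: Z = 1/(jωC) = -j/(ω·C) = 0 - j223.7 Ω
Step 3 — Parallel branch: R2 || C = 1/(1/R2 + 1/C) = 47.62 - j10.64 Ω.
Step 4 — Series with R1: Z_total = R1 + (R2 || C) = 92.02 - j10.64 Ω = 92.63∠-6.6° Ω.
Step 5 — Source phasor: V = 175∠-45.0° V = 123.7 - j123.7 V.
Step 6 — Ohm's law: I = V / Z_total = (123.7 - j123.7) / (92.02 - j10.64) = 1.48 - j1.173 A.
Step 7 — Convert to polar: |I| = 1.889 A, ∠I = -38.4°.

I = 1.889∠-38.4° A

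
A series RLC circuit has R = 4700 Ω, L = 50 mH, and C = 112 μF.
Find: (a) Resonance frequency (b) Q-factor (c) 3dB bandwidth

Step 1 — Resonance condition Im(Z)=0 gives ω₀ = 1/√(LC).
Step 2 — ω₀ = 1/√(0.05·0.000112) = 422.6 rad/s.
Step 3 — f₀ = ω₀/(2π) = 67.26 Hz.
Step 4 — Series Q: Q = ω₀L/R = 422.6·0.05/4700 = 0.004496.
Step 5 — 3dB bandwidth: Δω = ω₀/Q = 9.4e+04 rad/s; BW = Δω/(2π) = 1.496e+04 Hz.

(a) f₀ = 67.26 Hz  (b) Q = 0.004496  (c) BW = 1.496e+04 Hz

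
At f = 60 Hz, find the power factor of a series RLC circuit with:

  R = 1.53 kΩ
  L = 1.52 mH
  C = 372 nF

Step 1 — Angular frequency: ω = 2π·f = 2π·60 = 377 rad/s.
Step 2 — Component impedances:
  R: Z = R = 1530 Ω
  L: Z = jωL = j·377·0.00152 = 0 + j0.573 Ω
  C: Z = 1/(jωC) = -j/(ω·C) = 0 - j7131 Ω
Step 3 — Series combination: Z_total = R + L + C = 1530 - j7130 Ω = 7292∠-77.9° Ω.
Step 4 — Power factor: PF = cos(φ) = Re(Z)/|Z| = 1530/7292 = 0.2098.
Step 5 — Type: Im(Z) = -7130 ⇒ leading (phase φ = -77.9°).

PF = 0.2098 (leading, φ = -77.9°)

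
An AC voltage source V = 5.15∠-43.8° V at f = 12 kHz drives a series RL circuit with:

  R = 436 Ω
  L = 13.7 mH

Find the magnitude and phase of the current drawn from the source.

Step 1 — Angular frequency: ω = 2π·f = 2π·1.2e+04 = 7.54e+04 rad/s.
Step 2 — Component impedances:
  R: Z = R = 436 Ω
  L: Z = jωL = j·7.54e+04·0.0137 = 0 + j1033 Ω
Step 3 — Series combination: Z_total = R + L = 436 + j1033 Ω = 1121∠67.1° Ω.
Step 4 — Source phasor: V = 5.15∠-43.8° V = 3.717 - j3.565 V.
Step 5 — Ohm's law: I = V / Z_total = (3.717 - j3.565) / (436 + j1033) = -0.00164 - j0.004291 A.
Step 6 — Convert to polar: |I| = 0.004593 A, ∠I = -110.9°.

I = 0.004593∠-110.9° A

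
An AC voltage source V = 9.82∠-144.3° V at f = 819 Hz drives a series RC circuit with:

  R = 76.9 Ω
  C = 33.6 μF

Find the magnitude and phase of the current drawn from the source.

Step 1 — Angular frequency: ω = 2π·f = 2π·819 = 5146 rad/s.
Step 2 — Component impedances:
  R: Z = R = 76.9 Ω
  C: Z = 1/(jωC) = -j/(ω·C) = 0 - j5.784 Ω
Step 3 — Series combination: Z_total = R + C = 76.9 - j5.784 Ω = 77.12∠-4.3° Ω.
Step 4 — Source phasor: V = 9.82∠-144.3° V = -7.975 - j5.73 V.
Step 5 — Ohm's law: I = V / Z_total = (-7.975 - j5.73) / (76.9 - j5.784) = -0.09755 - j0.08185 A.
Step 6 — Convert to polar: |I| = 0.1273 A, ∠I = -140.0°.

I = 0.1273∠-140.0° A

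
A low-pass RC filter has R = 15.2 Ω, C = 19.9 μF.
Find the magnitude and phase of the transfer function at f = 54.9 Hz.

Step 1 — Angular frequency: ω = 2π·54.9 = 344.9 rad/s.
Step 2 — Transfer function: H(jω) = 1/(1 + jωRC).
Step 3 — Denominator: 1 + jωRC = 1 + j·344.9·15.2·1.99e-05 = 1 + j0.1043.
Step 4 — H = 0.9892 - j0.1032.
Step 5 — Magnitude: |H| = 0.9946 (-0.0 dB); phase: φ = -6.0°.

|H| = 0.9946 (-0.0 dB), φ = -6.0°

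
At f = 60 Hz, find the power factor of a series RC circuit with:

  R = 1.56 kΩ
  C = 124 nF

Step 1 — Angular frequency: ω = 2π·f = 2π·60 = 377 rad/s.
Step 2 — Component impedances:
  R: Z = R = 1560 Ω
  C: Z = 1/(jωC) = -j/(ω·C) = 0 - j2.139e+04 Ω
Step 3 — Series combination: Z_total = R + C = 1560 - j2.139e+04 Ω = 2.145e+04∠-85.8° Ω.
Step 4 — Power factor: PF = cos(φ) = Re(Z)/|Z| = 1560/2.145e+04 = 0.07273.
Step 5 — Type: Im(Z) = -2.139e+04 ⇒ leading (phase φ = -85.8°).

PF = 0.07273 (leading, φ = -85.8°)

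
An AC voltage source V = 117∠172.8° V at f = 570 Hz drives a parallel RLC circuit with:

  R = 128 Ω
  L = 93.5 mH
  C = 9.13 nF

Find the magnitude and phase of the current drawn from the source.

Step 1 — Angular frequency: ω = 2π·f = 2π·570 = 3581 rad/s.
Step 2 — Component impedances:
  R: Z = R = 128 Ω
  L: Z = jωL = j·3581·0.0935 = 0 + j334.9 Ω
  C: Z = 1/(jωC) = -j/(ω·C) = 0 - j3.058e+04 Ω
Step 3 — Parallel combination: 1/Z_total = 1/R + 1/L + 1/C; Z_total = 112 + j42.34 Ω = 119.7∠20.7° Ω.
Step 4 — Source phasor: V = 117∠172.8° V = -116.1 + j14.66 V.
Step 5 — Ohm's law: I = V / Z_total = (-116.1 + j14.66) / (112 + j42.34) = -0.8635 + j0.4574 A.
Step 6 — Convert to polar: |I| = 0.9772 A, ∠I = 152.1°.

I = 0.9772∠152.1° A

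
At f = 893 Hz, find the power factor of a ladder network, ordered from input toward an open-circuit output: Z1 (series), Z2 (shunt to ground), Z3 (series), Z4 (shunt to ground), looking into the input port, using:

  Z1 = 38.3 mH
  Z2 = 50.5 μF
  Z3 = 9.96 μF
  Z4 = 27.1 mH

Step 1 — Angular frequency: ω = 2π·f = 2π·893 = 5611 rad/s.
Step 2 — Component impedances:
  Z1: Z = jωL = j·5611·0.0383 = 0 + j214.9 Ω
  Z2: Z = 1/(jωC) = -j/(ω·C) = 0 - j3.529 Ω
  Z3: Z = 1/(jωC) = -j/(ω·C) = 0 - j17.89 Ω
  Z4: Z = jωL = j·5611·0.0271 = 0 + j152.1 Ω
Step 3 — Ladder network (open output): work backward from the far end, alternating series and parallel combinations. Z_in = 0 + j211.3 Ω = 211.3∠90.0° Ω.
Step 4 — Power factor: PF = cos(φ) = Re(Z)/|Z| = 0/211.3 = 0.
Step 5 — Type: Im(Z) = 211.3 ⇒ lagging (phase φ = 90.0°).

PF = 0 (lagging, φ = 90.0°)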